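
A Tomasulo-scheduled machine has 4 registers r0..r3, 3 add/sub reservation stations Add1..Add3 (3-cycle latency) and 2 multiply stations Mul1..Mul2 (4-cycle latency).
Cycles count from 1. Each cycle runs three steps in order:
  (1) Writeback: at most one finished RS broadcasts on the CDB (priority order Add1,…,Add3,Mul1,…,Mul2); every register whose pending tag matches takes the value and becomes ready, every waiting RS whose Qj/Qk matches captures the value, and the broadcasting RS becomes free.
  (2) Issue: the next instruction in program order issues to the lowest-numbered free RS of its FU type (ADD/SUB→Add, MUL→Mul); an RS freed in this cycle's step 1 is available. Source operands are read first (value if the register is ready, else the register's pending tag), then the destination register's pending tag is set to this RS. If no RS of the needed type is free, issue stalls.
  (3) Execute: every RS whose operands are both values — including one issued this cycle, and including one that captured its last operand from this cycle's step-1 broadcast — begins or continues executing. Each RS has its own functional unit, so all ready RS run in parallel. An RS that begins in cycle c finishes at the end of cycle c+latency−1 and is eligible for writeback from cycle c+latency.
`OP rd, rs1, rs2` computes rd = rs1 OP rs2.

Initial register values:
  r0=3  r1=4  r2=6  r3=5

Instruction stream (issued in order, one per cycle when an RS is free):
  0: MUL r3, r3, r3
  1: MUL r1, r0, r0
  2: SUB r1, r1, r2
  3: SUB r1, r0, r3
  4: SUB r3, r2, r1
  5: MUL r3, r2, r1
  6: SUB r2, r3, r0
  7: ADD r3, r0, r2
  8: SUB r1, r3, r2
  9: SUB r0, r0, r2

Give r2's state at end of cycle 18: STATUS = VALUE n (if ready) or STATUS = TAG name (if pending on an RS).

STATUS = VALUE -135

c1: issue MUL r3<-Mul1 | r0:3,r1:4,r2:6,r3:Mul1
c2: issue MUL r1<-Mul2 | r0:3,r1:Mul2,r2:6,r3:Mul1
c3: issue SUB r1<-Add1 | r0:3,r1:Add1,r2:6,r3:Mul1
c4: issue SUB r1<-Add2 | r0:3,r1:Add2,r2:6,r3:Mul1
c5: CDB Mul1=25; issue SUB r3<-Add3 | r0:3,r1:Add2,r2:6,r3:Add3
c6: CDB Mul2=9; issue MUL r3<-Mul1 | r0:3,r1:Add2,r2:6,r3:Mul1
c7: stall | r0:3,r1:Add2,r2:6,r3:Mul1
c8: CDB Add2=-22; issue SUB r2<-Add2 | r0:3,r1:-22,r2:Add2,r3:Mul1
c9: CDB Add1=3; issue ADD r3<-Add1 | r0:3,r1:-22,r2:Add2,r3:Add1
c10: stall | r0:3,r1:-22,r2:Add2,r3:Add1
c11: CDB Add3=28; issue SUB r1<-Add3 | r0:3,r1:Add3,r2:Add2,r3:Add1
c12: CDB Mul1=-132; stall | r0:3,r1:Add3,r2:Add2,r3:Add1
c13: stall | r0:3,r1:Add3,r2:Add2,r3:Add1
c14: stall | r0:3,r1:Add3,r2:Add2,r3:Add1
c15: CDB Add2=-135; issue SUB r0<-Add2 | r0:Add2,r1:Add3,r2:-135,r3:Add1
c16: - | r0:Add2,r1:Add3,r2:-135,r3:Add1
c17: - | r0:Add2,r1:Add3,r2:-135,r3:Add1
c18: CDB Add1=-132 | r0:Add2,r1:Add3,r2:-135,r3:-132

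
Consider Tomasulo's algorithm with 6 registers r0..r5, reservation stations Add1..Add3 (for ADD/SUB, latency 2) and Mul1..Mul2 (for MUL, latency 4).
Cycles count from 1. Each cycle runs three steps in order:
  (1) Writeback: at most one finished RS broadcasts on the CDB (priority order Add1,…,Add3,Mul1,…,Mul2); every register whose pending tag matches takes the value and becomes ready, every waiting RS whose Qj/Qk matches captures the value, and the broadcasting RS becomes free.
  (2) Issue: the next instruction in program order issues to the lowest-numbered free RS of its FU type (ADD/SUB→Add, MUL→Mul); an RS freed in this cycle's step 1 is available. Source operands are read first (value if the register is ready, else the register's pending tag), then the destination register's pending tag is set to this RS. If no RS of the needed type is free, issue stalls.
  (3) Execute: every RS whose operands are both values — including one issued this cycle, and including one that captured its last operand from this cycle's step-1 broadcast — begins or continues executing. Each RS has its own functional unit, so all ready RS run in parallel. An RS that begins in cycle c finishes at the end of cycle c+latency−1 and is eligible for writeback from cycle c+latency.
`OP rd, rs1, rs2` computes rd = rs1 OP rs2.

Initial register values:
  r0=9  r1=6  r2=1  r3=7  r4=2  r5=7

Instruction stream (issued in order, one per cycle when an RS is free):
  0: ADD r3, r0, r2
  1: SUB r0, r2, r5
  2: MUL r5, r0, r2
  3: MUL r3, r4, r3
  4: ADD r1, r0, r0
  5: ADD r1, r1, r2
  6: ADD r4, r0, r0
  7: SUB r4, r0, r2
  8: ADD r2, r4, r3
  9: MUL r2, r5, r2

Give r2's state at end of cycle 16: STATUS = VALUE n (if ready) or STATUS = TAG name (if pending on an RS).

  c1: issue ADD r3<-Add1  regs: r0:9,r1:6,r2:1,r3:Add1,r4:2,r5:7
  c2: issue SUB r0<-Add2  regs: r0:Add2,r1:6,r2:1,r3:Add1,r4:2,r5:7
  c3: CDB Add1=10; issue MUL r5<-Mul1  regs: r0:Add2,r1:6,r2:1,r3:10,r4:2,r5:Mul1
  c4: CDB Add2=-6; issue MUL r3<-Mul2  regs: r0:-6,r1:6,r2:1,r3:Mul2,r4:2,r5:Mul1
  c5: issue ADD r1<-Add1  regs: r0:-6,r1:Add1,r2:1,r3:Mul2,r4:2,r5:Mul1
  c6: issue ADD r1<-Add2  regs: r0:-6,r1:Add2,r2:1,r3:Mul2,r4:2,r5:Mul1
  c7: CDB Add1=-12; issue ADD r4<-Add1  regs: r0:-6,r1:Add2,r2:1,r3:Mul2,r4:Add1,r5:Mul1
  c8: CDB Mul1=-6; issue SUB r4<-Add3  regs: r0:-6,r1:Add2,r2:1,r3:Mul2,r4:Add3,r5:-6
  c9: CDB Add1=-12; issue ADD r2<-Add1  regs: r0:-6,r1:Add2,r2:Add1,r3:Mul2,r4:Add3,r5:-6
  c10: CDB Add2=-11; issue MUL r2<-Mul1  regs: r0:-6,r1:-11,r2:Mul1,r3:Mul2,r4:Add3,r5:-6
  c11: CDB Add3=-7  regs: r0:-6,r1:-11,r2:Mul1,r3:Mul2,r4:-7,r5:-6
  c12: CDB Mul2=20  regs: r0:-6,r1:-11,r2:Mul1,r3:20,r4:-7,r5:-6
  c13: -  regs: r0:-6,r1:-11,r2:Mul1,r3:20,r4:-7,r5:-6
  c14: CDB Add1=13  regs: r0:-6,r1:-11,r2:Mul1,r3:20,r4:-7,r5:-6
  c15: -  regs: r0:-6,r1:-11,r2:Mul1,r3:20,r4:-7,r5:-6
  c16: -  regs: r0:-6,r1:-11,r2:Mul1,r3:20,r4:-7,r5:-6

STATUS = TAG Mul1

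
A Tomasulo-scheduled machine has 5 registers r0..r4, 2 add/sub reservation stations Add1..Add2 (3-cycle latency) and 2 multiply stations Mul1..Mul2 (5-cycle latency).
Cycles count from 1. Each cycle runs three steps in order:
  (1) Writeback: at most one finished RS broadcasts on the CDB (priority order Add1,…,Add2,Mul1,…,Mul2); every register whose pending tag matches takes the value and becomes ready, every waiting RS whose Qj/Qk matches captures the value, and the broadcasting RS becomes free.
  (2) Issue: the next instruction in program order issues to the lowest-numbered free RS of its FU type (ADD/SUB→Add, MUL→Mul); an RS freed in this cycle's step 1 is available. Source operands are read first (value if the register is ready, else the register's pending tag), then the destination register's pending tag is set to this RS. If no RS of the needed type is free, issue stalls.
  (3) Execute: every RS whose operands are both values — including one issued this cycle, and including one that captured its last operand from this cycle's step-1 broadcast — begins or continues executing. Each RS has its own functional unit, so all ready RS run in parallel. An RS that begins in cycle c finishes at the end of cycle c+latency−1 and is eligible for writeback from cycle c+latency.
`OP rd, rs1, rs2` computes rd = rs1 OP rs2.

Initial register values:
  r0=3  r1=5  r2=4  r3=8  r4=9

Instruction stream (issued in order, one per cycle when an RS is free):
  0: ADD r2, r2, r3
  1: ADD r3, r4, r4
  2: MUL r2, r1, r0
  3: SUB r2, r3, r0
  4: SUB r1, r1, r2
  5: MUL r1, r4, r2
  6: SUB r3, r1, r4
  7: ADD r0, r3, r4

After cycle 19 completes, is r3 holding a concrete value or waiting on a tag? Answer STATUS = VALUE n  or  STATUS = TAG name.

cycle 1: issue ADD r2<-Add1 // r0:3,r1:5,r2:Add1,r3:8,r4:9
cycle 2: issue ADD r3<-Add2 // r0:3,r1:5,r2:Add1,r3:Add2,r4:9
cycle 3: issue MUL r2<-Mul1 // r0:3,r1:5,r2:Mul1,r3:Add2,r4:9
cycle 4: CDB Add1=12; issue SUB r2<-Add1 // r0:3,r1:5,r2:Add1,r3:Add2,r4:9
cycle 5: CDB Add2=18; issue SUB r1<-Add2 // r0:3,r1:Add2,r2:Add1,r3:18,r4:9
cycle 6: issue MUL r1<-Mul2 // r0:3,r1:Mul2,r2:Add1,r3:18,r4:9
cycle 7: stall // r0:3,r1:Mul2,r2:Add1,r3:18,r4:9
cycle 8: CDB Add1=15; issue SUB r3<-Add1 // r0:3,r1:Mul2,r2:15,r3:Add1,r4:9
cycle 9: CDB Mul1=15; stall // r0:3,r1:Mul2,r2:15,r3:Add1,r4:9
cycle 10: stall // r0:3,r1:Mul2,r2:15,r3:Add1,r4:9
cycle 11: CDB Add2=-10; issue ADD r0<-Add2 // r0:Add2,r1:Mul2,r2:15,r3:Add1,r4:9
cycle 12: - // r0:Add2,r1:Mul2,r2:15,r3:Add1,r4:9
cycle 13: CDB Mul2=135 // r0:Add2,r1:135,r2:15,r3:Add1,r4:9
cycle 14: - // r0:Add2,r1:135,r2:15,r3:Add1,r4:9
cycle 15: - // r0:Add2,r1:135,r2:15,r3:Add1,r4:9
cycle 16: CDB Add1=126 // r0:Add2,r1:135,r2:15,r3:126,r4:9
cycle 17: - // r0:Add2,r1:135,r2:15,r3:126,r4:9
cycle 18: - // r0:Add2,r1:135,r2:15,r3:126,r4:9
cycle 19: CDB Add2=135 // r0:135,r1:135,r2:15,r3:126,r4:9

STATUS = VALUE 126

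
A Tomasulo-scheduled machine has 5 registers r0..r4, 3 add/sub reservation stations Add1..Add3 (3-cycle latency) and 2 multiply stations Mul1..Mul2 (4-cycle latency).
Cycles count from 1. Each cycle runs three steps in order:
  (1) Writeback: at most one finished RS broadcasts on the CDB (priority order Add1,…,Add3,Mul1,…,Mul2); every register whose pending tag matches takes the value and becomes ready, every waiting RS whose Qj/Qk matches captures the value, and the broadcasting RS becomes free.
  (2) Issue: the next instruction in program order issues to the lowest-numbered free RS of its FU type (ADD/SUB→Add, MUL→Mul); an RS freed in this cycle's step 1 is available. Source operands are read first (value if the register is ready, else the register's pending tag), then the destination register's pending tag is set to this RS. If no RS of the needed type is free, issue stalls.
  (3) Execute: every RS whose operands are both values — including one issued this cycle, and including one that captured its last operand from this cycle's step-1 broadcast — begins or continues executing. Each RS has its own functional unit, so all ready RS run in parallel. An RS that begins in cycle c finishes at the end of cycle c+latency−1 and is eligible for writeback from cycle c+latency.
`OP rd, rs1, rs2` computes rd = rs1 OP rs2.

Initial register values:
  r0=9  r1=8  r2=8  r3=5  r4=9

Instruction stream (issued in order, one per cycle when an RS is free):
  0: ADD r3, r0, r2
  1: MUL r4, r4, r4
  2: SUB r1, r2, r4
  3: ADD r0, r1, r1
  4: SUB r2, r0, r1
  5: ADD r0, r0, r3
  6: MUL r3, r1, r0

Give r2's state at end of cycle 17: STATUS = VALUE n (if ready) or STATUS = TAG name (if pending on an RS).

c1: issue ADD r3<-Add1 | r0:9,r1:8,r2:8,r3:Add1,r4:9
c2: issue MUL r4<-Mul1 | r0:9,r1:8,r2:8,r3:Add1,r4:Mul1
c3: issue SUB r1<-Add2 | r0:9,r1:Add2,r2:8,r3:Add1,r4:Mul1
c4: CDB Add1=17; issue ADD r0<-Add1 | r0:Add1,r1:Add2,r2:8,r3:17,r4:Mul1
c5: issue SUB r2<-Add3 | r0:Add1,r1:Add2,r2:Add3,r3:17,r4:Mul1
c6: CDB Mul1=81; stall | r0:Add1,r1:Add2,r2:Add3,r3:17,r4:81
c7: stall | r0:Add1,r1:Add2,r2:Add3,r3:17,r4:81
c8: stall | r0:Add1,r1:Add2,r2:Add3,r3:17,r4:81
c9: CDB Add2=-73; issue ADD r0<-Add2 | r0:Add2,r1:-73,r2:Add3,r3:17,r4:81
c10: issue MUL r3<-Mul1 | r0:Add2,r1:-73,r2:Add3,r3:Mul1,r4:81
c11: - | r0:Add2,r1:-73,r2:Add3,r3:Mul1,r4:81
c12: CDB Add1=-146 | r0:Add2,r1:-73,r2:Add3,r3:Mul1,r4:81
c13: - | r0:Add2,r1:-73,r2:Add3,r3:Mul1,r4:81
c14: - | r0:Add2,r1:-73,r2:Add3,r3:Mul1,r4:81
c15: CDB Add2=-129 | r0:-129,r1:-73,r2:Add3,r3:Mul1,r4:81
c16: CDB Add3=-73 | r0:-129,r1:-73,r2:-73,r3:Mul1,r4:81
c17: - | r0:-129,r1:-73,r2:-73,r3:Mul1,r4:81

STATUS = VALUE -73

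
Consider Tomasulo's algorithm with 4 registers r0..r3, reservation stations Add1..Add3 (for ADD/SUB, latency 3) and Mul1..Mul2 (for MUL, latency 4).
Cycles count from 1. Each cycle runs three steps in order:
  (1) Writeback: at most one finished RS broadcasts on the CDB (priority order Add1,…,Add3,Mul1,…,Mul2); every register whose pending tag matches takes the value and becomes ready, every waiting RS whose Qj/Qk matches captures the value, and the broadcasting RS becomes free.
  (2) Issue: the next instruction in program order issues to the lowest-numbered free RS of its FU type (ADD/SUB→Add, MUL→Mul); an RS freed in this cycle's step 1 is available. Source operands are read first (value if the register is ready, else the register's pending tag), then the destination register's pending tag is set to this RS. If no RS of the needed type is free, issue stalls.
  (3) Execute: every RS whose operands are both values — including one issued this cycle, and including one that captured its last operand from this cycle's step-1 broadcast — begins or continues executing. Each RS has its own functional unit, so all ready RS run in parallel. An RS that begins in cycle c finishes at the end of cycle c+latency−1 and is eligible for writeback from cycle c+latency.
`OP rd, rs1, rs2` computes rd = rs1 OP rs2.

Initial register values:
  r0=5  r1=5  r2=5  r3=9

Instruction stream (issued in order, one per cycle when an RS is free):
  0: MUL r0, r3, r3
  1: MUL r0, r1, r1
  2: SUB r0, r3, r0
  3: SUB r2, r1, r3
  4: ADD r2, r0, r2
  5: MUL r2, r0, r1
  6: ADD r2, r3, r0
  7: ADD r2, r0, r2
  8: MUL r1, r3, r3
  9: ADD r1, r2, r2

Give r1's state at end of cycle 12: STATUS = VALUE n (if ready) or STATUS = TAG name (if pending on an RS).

STATUS = TAG Add2

c1: issue MUL r0<-Mul1 | r0:Mul1,r1:5,r2:5,r3:9
c2: issue MUL r0<-Mul2 | r0:Mul2,r1:5,r2:5,r3:9
c3: issue SUB r0<-Add1 | r0:Add1,r1:5,r2:5,r3:9
c4: issue SUB r2<-Add2 | r0:Add1,r1:5,r2:Add2,r3:9
c5: CDB Mul1=81; issue ADD r2<-Add3 | r0:Add1,r1:5,r2:Add3,r3:9
c6: CDB Mul2=25; issue MUL r2<-Mul1 | r0:Add1,r1:5,r2:Mul1,r3:9
c7: CDB Add2=-4; issue ADD r2<-Add2 | r0:Add1,r1:5,r2:Add2,r3:9
c8: stall | r0:Add1,r1:5,r2:Add2,r3:9
c9: CDB Add1=-16; issue ADD r2<-Add1 | r0:-16,r1:5,r2:Add1,r3:9
c10: issue MUL r1<-Mul2 | r0:-16,r1:Mul2,r2:Add1,r3:9
c11: stall | r0:-16,r1:Mul2,r2:Add1,r3:9
c12: CDB Add2=-7; issue ADD r1<-Add2 | r0:-16,r1:Add2,r2:Add1,r3:9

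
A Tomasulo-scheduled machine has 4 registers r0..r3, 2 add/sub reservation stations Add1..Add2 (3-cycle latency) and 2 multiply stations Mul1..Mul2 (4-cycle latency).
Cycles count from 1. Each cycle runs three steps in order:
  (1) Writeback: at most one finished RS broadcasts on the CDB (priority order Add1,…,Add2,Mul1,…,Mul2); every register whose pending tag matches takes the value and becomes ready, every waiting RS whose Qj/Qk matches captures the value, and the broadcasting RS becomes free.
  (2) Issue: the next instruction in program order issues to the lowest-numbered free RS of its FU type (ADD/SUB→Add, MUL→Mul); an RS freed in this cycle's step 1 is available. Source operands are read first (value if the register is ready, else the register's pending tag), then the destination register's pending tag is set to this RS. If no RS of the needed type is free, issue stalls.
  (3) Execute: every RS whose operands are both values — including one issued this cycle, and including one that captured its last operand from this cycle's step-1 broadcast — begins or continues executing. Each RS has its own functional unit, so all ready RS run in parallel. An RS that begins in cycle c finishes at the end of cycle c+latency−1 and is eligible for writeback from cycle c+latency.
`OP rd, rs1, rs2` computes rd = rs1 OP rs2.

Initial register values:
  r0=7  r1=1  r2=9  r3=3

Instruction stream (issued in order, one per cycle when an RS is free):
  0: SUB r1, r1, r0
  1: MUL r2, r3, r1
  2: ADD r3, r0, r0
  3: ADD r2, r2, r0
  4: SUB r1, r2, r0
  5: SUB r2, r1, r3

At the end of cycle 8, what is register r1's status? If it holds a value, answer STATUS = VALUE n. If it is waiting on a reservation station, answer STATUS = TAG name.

STATUS = TAG Add2

  c1: issue SUB r1<-Add1  regs: r0:7,r1:Add1,r2:9,r3:3
  c2: issue MUL r2<-Mul1  regs: r0:7,r1:Add1,r2:Mul1,r3:3
  c3: issue ADD r3<-Add2  regs: r0:7,r1:Add1,r2:Mul1,r3:Add2
  c4: CDB Add1=-6; issue ADD r2<-Add1  regs: r0:7,r1:-6,r2:Add1,r3:Add2
  c5: stall  regs: r0:7,r1:-6,r2:Add1,r3:Add2
  c6: CDB Add2=14; issue SUB r1<-Add2  regs: r0:7,r1:Add2,r2:Add1,r3:14
  c7: stall  regs: r0:7,r1:Add2,r2:Add1,r3:14
  c8: CDB Mul1=-18; stall  regs: r0:7,r1:Add2,r2:Add1,r3:14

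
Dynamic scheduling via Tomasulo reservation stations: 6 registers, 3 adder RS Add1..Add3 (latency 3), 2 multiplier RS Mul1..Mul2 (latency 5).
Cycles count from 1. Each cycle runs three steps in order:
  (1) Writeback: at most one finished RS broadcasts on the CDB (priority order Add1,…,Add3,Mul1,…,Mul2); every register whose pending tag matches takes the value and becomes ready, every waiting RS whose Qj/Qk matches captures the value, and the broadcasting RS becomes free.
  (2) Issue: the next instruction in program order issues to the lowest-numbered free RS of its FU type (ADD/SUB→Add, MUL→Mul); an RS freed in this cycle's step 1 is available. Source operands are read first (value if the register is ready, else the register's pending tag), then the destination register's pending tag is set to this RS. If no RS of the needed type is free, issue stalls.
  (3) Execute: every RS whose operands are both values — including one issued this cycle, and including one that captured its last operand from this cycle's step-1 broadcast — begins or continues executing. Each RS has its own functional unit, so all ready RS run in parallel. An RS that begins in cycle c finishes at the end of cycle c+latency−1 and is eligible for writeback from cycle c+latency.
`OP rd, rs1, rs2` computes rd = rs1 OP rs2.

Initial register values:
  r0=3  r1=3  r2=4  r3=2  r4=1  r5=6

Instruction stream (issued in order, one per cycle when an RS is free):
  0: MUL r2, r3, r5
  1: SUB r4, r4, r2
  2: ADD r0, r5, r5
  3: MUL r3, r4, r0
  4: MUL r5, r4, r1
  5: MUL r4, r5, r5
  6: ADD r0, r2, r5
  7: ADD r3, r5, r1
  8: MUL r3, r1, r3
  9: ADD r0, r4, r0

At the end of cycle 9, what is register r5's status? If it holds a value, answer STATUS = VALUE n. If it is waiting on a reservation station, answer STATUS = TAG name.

STATUS = TAG Mul1

cycle 1: issue MUL r2<-Mul1 // r0:3,r1:3,r2:Mul1,r3:2,r4:1,r5:6
cycle 2: issue SUB r4<-Add1 // r0:3,r1:3,r2:Mul1,r3:2,r4:Add1,r5:6
cycle 3: issue ADD r0<-Add2 // r0:Add2,r1:3,r2:Mul1,r3:2,r4:Add1,r5:6
cycle 4: issue MUL r3<-Mul2 // r0:Add2,r1:3,r2:Mul1,r3:Mul2,r4:Add1,r5:6
cycle 5: stall // r0:Add2,r1:3,r2:Mul1,r3:Mul2,r4:Add1,r5:6
cycle 6: CDB Add2=12; stall // r0:12,r1:3,r2:Mul1,r3:Mul2,r4:Add1,r5:6
cycle 7: CDB Mul1=12; issue MUL r5<-Mul1 // r0:12,r1:3,r2:12,r3:Mul2,r4:Add1,r5:Mul1
cycle 8: stall // r0:12,r1:3,r2:12,r3:Mul2,r4:Add1,r5:Mul1
cycle 9: stall // r0:12,r1:3,r2:12,r3:Mul2,r4:Add1,r5:Mul1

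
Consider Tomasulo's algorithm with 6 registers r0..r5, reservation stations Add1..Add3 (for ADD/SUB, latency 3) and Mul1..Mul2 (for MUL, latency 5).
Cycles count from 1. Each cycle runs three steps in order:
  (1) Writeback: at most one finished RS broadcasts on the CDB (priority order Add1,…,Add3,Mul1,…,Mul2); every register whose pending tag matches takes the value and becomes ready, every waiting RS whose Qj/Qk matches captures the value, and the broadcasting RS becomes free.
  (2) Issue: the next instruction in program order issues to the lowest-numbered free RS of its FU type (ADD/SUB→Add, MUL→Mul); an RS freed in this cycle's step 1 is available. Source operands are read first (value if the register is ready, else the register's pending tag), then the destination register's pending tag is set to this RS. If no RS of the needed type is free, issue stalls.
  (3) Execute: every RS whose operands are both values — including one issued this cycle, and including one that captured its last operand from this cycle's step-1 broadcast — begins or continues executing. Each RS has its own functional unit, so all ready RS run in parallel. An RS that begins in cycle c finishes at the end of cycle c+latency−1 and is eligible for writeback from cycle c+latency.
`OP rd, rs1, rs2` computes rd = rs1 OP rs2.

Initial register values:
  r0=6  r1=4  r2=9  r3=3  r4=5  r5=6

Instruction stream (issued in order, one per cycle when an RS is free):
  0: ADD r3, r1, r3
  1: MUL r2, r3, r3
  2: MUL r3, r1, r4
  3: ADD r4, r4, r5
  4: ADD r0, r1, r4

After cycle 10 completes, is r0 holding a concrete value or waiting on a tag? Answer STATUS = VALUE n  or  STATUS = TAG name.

  c1: issue ADD r3<-Add1  regs: r0:6,r1:4,r2:9,r3:Add1,r4:5,r5:6
  c2: issue MUL r2<-Mul1  regs: r0:6,r1:4,r2:Mul1,r3:Add1,r4:5,r5:6
  c3: issue MUL r3<-Mul2  regs: r0:6,r1:4,r2:Mul1,r3:Mul2,r4:5,r5:6
  c4: CDB Add1=7; issue ADD r4<-Add1  regs: r0:6,r1:4,r2:Mul1,r3:Mul2,r4:Add1,r5:6
  c5: issue ADD r0<-Add2  regs: r0:Add2,r1:4,r2:Mul1,r3:Mul2,r4:Add1,r5:6
  c6: -  regs: r0:Add2,r1:4,r2:Mul1,r3:Mul2,r4:Add1,r5:6
  c7: CDB Add1=11  regs: r0:Add2,r1:4,r2:Mul1,r3:Mul2,r4:11,r5:6
  c8: CDB Mul2=20  regs: r0:Add2,r1:4,r2:Mul1,r3:20,r4:11,r5:6
  c9: CDB Mul1=49  regs: r0:Add2,r1:4,r2:49,r3:20,r4:11,r5:6
  c10: CDB Add2=15  regs: r0:15,r1:4,r2:49,r3:20,r4:11,r5:6

STATUS = VALUE 15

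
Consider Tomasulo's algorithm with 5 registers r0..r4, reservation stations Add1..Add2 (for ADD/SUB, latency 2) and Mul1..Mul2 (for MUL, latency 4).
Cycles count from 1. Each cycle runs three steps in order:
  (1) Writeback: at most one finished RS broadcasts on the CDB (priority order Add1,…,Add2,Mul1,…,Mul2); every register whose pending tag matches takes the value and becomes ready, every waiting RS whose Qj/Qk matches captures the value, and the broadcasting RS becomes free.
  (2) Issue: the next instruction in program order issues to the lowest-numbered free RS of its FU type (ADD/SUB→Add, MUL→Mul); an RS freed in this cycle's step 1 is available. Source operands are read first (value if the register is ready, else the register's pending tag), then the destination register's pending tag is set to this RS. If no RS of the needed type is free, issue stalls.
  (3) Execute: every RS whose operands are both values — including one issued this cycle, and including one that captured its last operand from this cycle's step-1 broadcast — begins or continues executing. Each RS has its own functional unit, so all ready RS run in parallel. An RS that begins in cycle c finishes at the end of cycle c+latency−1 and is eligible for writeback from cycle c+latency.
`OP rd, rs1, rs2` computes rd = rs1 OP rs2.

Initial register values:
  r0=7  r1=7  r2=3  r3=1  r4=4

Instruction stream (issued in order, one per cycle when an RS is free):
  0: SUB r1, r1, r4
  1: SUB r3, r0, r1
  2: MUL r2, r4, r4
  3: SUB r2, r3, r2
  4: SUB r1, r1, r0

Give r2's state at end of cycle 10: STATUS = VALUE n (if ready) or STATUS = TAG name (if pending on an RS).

c1: issue SUB r1<-Add1 | r0:7,r1:Add1,r2:3,r3:1,r4:4
c2: issue SUB r3<-Add2 | r0:7,r1:Add1,r2:3,r3:Add2,r4:4
c3: CDB Add1=3; issue MUL r2<-Mul1 | r0:7,r1:3,r2:Mul1,r3:Add2,r4:4
c4: issue SUB r2<-Add1 | r0:7,r1:3,r2:Add1,r3:Add2,r4:4
c5: CDB Add2=4; issue SUB r1<-Add2 | r0:7,r1:Add2,r2:Add1,r3:4,r4:4
c6: - | r0:7,r1:Add2,r2:Add1,r3:4,r4:4
c7: CDB Add2=-4 | r0:7,r1:-4,r2:Add1,r3:4,r4:4
c8: CDB Mul1=16 | r0:7,r1:-4,r2:Add1,r3:4,r4:4
c9: - | r0:7,r1:-4,r2:Add1,r3:4,r4:4
c10: CDB Add1=-12 | r0:7,r1:-4,r2:-12,r3:4,r4:4

STATUS = VALUE -12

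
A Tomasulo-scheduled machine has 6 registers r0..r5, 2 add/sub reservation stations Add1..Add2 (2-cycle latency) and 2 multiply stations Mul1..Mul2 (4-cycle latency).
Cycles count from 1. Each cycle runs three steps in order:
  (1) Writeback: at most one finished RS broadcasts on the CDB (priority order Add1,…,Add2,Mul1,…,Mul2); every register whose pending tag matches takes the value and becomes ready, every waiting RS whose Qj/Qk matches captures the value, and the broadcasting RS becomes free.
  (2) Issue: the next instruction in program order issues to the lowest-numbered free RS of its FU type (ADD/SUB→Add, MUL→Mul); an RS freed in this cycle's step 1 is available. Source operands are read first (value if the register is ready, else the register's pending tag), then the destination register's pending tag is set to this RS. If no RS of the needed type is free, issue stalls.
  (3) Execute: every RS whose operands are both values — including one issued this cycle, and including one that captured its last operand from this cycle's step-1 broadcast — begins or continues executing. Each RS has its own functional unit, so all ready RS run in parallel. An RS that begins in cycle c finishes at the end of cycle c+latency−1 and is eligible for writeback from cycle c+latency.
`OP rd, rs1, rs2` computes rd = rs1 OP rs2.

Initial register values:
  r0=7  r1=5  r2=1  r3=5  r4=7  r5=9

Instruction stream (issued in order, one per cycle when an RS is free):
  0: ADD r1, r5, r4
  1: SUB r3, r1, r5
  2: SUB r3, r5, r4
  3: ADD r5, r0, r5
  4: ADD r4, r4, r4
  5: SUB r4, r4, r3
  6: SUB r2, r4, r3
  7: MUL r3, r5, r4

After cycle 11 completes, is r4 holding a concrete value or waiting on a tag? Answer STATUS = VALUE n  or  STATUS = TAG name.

STATUS = VALUE 12

  c1: issue ADD r1<-Add1  regs: r0:7,r1:Add1,r2:1,r3:5,r4:7,r5:9
  c2: issue SUB r3<-Add2  regs: r0:7,r1:Add1,r2:1,r3:Add2,r4:7,r5:9
  c3: CDB Add1=16; issue SUB r3<-Add1  regs: r0:7,r1:16,r2:1,r3:Add1,r4:7,r5:9
  c4: stall  regs: r0:7,r1:16,r2:1,r3:Add1,r4:7,r5:9
  c5: CDB Add1=2; issue ADD r5<-Add1  regs: r0:7,r1:16,r2:1,r3:2,r4:7,r5:Add1
  c6: CDB Add2=7; issue ADD r4<-Add2  regs: r0:7,r1:16,r2:1,r3:2,r4:Add2,r5:Add1
  c7: CDB Add1=16; issue SUB r4<-Add1  regs: r0:7,r1:16,r2:1,r3:2,r4:Add1,r5:16
  c8: CDB Add2=14; issue SUB r2<-Add2  regs: r0:7,r1:16,r2:Add2,r3:2,r4:Add1,r5:16
  c9: issue MUL r3<-Mul1  regs: r0:7,r1:16,r2:Add2,r3:Mul1,r4:Add1,r5:16
  c10: CDB Add1=12  regs: r0:7,r1:16,r2:Add2,r3:Mul1,r4:12,r5:16
  c11: -  regs: r0:7,r1:16,r2:Add2,r3:Mul1,r4:12,r5:16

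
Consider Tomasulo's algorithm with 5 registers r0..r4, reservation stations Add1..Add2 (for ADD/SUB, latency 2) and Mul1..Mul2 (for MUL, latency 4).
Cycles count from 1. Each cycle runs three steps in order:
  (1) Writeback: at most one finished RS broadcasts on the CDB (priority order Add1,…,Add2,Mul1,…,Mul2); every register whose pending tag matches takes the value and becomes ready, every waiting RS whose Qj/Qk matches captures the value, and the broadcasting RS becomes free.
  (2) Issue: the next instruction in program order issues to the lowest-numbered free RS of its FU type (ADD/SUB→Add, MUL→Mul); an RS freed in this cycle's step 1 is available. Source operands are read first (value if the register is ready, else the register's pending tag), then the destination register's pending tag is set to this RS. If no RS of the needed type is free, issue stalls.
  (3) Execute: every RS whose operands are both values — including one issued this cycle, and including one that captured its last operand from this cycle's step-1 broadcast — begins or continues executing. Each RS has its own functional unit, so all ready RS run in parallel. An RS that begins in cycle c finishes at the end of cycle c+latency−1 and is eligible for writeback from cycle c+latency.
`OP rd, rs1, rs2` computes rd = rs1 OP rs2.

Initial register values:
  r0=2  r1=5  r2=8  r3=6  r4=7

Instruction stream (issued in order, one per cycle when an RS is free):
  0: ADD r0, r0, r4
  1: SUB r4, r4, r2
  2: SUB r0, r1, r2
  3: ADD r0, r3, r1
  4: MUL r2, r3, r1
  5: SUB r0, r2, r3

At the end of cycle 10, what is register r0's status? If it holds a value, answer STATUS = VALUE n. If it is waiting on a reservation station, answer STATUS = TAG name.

STATUS = TAG Add1

cycle 1: issue ADD r0<-Add1 // r0:Add1,r1:5,r2:8,r3:6,r4:7
cycle 2: issue SUB r4<-Add2 // r0:Add1,r1:5,r2:8,r3:6,r4:Add2
cycle 3: CDB Add1=9; issue SUB r0<-Add1 // r0:Add1,r1:5,r2:8,r3:6,r4:Add2
cycle 4: CDB Add2=-1; issue ADD r0<-Add2 // r0:Add2,r1:5,r2:8,r3:6,r4:-1
cycle 5: CDB Add1=-3; issue MUL r2<-Mul1 // r0:Add2,r1:5,r2:Mul1,r3:6,r4:-1
cycle 6: CDB Add2=11; issue SUB r0<-Add1 // r0:Add1,r1:5,r2:Mul1,r3:6,r4:-1
cycle 7: - // r0:Add1,r1:5,r2:Mul1,r3:6,r4:-1
cycle 8: - // r0:Add1,r1:5,r2:Mul1,r3:6,r4:-1
cycle 9: CDB Mul1=30 // r0:Add1,r1:5,r2:30,r3:6,r4:-1
cycle 10: - // r0:Add1,r1:5,r2:30,r3:6,r4:-1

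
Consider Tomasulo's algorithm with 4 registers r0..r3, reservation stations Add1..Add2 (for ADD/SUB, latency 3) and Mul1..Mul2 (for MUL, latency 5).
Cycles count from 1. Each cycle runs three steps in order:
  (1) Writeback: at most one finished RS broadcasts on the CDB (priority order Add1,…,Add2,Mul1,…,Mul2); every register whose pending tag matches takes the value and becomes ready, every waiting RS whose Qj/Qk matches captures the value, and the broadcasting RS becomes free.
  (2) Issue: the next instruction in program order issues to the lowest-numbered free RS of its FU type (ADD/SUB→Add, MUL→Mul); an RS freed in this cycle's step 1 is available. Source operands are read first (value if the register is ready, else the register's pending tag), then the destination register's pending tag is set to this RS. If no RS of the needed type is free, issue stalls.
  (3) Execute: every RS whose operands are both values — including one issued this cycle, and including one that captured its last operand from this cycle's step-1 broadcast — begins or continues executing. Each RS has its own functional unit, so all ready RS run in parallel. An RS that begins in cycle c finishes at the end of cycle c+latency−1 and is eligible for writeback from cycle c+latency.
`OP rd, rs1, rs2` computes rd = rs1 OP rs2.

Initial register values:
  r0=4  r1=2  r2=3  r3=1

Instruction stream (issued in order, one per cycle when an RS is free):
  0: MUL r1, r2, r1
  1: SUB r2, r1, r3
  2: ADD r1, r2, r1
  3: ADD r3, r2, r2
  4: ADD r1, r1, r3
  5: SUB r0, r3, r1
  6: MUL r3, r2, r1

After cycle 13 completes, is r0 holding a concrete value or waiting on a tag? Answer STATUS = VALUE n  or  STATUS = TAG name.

STATUS = TAG Add2

  c1: issue MUL r1<-Mul1  regs: r0:4,r1:Mul1,r2:3,r3:1
  c2: issue SUB r2<-Add1  regs: r0:4,r1:Mul1,r2:Add1,r3:1
  c3: issue ADD r1<-Add2  regs: r0:4,r1:Add2,r2:Add1,r3:1
  c4: stall  regs: r0:4,r1:Add2,r2:Add1,r3:1
  c5: stall  regs: r0:4,r1:Add2,r2:Add1,r3:1
  c6: CDB Mul1=6; stall  regs: r0:4,r1:Add2,r2:Add1,r3:1
  c7: stall  regs: r0:4,r1:Add2,r2:Add1,r3:1
  c8: stall  regs: r0:4,r1:Add2,r2:Add1,r3:1
  c9: CDB Add1=5; issue ADD r3<-Add1  regs: r0:4,r1:Add2,r2:5,r3:Add1
  c10: stall  regs: r0:4,r1:Add2,r2:5,r3:Add1
  c11: stall  regs: r0:4,r1:Add2,r2:5,r3:Add1
  c12: CDB Add1=10; issue ADD r1<-Add1  regs: r0:4,r1:Add1,r2:5,r3:10
  c13: CDB Add2=11; issue SUB r0<-Add2  regs: r0:Add2,r1:Add1,r2:5,r3:10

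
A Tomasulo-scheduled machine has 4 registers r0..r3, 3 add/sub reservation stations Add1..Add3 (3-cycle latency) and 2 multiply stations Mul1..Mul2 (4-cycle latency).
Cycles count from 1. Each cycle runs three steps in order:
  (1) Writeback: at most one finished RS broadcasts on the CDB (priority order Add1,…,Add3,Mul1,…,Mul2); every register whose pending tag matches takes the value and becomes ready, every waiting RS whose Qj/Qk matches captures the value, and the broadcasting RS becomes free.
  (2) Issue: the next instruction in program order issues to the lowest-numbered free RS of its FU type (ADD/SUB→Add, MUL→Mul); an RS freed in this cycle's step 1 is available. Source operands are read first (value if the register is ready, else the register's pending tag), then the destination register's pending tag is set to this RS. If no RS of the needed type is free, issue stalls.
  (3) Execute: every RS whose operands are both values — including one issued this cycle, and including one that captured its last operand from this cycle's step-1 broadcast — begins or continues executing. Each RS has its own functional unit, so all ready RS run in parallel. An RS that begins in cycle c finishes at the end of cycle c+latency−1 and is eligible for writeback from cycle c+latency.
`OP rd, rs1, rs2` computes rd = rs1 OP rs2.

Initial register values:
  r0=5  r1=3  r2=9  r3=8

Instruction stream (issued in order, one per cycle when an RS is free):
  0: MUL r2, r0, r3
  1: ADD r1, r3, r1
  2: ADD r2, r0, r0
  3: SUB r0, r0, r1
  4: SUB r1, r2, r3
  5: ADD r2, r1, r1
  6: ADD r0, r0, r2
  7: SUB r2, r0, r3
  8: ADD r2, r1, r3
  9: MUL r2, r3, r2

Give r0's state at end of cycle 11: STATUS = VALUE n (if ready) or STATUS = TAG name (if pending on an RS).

STATUS = TAG Add3

c1: issue MUL r2<-Mul1 | r0:5,r1:3,r2:Mul1,r3:8
c2: issue ADD r1<-Add1 | r0:5,r1:Add1,r2:Mul1,r3:8
c3: issue ADD r2<-Add2 | r0:5,r1:Add1,r2:Add2,r3:8
c4: issue SUB r0<-Add3 | r0:Add3,r1:Add1,r2:Add2,r3:8
c5: CDB Add1=11; issue SUB r1<-Add1 | r0:Add3,r1:Add1,r2:Add2,r3:8
c6: CDB Add2=10; issue ADD r2<-Add2 | r0:Add3,r1:Add1,r2:Add2,r3:8
c7: CDB Mul1=40; stall | r0:Add3,r1:Add1,r2:Add2,r3:8
c8: CDB Add3=-6; issue ADD r0<-Add3 | r0:Add3,r1:Add1,r2:Add2,r3:8
c9: CDB Add1=2; issue SUB r2<-Add1 | r0:Add3,r1:2,r2:Add1,r3:8
c10: stall | r0:Add3,r1:2,r2:Add1,r3:8
c11: stall | r0:Add3,r1:2,r2:Add1,r3:8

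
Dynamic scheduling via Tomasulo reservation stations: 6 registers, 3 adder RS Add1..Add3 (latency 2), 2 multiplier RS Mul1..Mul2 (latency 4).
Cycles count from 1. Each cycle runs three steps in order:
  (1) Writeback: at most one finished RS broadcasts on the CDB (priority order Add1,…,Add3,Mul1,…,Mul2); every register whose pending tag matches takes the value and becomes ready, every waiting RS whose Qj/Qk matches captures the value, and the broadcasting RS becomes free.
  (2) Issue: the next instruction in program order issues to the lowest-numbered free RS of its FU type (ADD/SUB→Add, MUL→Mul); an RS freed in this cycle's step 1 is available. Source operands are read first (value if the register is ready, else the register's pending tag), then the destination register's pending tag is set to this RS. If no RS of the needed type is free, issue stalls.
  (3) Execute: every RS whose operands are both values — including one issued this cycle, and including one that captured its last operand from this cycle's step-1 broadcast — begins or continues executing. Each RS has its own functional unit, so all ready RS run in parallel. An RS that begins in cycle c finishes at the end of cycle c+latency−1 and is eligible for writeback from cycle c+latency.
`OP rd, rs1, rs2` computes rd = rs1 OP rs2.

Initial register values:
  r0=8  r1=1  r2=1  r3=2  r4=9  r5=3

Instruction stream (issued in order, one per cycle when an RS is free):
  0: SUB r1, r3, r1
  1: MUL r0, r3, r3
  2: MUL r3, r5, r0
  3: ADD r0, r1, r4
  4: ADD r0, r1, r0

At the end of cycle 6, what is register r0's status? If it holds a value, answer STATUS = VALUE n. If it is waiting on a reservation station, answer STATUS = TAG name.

STATUS = TAG Add2

  c1: issue SUB r1<-Add1  regs: r0:8,r1:Add1,r2:1,r3:2,r4:9,r5:3
  c2: issue MUL r0<-Mul1  regs: r0:Mul1,r1:Add1,r2:1,r3:2,r4:9,r5:3
  c3: CDB Add1=1; issue MUL r3<-Mul2  regs: r0:Mul1,r1:1,r2:1,r3:Mul2,r4:9,r5:3
  c4: issue ADD r0<-Add1  regs: r0:Add1,r1:1,r2:1,r3:Mul2,r4:9,r5:3
  c5: issue ADD r0<-Add2  regs: r0:Add2,r1:1,r2:1,r3:Mul2,r4:9,r5:3
  c6: CDB Add1=10  regs: r0:Add2,r1:1,r2:1,r3:Mul2,r4:9,r5:3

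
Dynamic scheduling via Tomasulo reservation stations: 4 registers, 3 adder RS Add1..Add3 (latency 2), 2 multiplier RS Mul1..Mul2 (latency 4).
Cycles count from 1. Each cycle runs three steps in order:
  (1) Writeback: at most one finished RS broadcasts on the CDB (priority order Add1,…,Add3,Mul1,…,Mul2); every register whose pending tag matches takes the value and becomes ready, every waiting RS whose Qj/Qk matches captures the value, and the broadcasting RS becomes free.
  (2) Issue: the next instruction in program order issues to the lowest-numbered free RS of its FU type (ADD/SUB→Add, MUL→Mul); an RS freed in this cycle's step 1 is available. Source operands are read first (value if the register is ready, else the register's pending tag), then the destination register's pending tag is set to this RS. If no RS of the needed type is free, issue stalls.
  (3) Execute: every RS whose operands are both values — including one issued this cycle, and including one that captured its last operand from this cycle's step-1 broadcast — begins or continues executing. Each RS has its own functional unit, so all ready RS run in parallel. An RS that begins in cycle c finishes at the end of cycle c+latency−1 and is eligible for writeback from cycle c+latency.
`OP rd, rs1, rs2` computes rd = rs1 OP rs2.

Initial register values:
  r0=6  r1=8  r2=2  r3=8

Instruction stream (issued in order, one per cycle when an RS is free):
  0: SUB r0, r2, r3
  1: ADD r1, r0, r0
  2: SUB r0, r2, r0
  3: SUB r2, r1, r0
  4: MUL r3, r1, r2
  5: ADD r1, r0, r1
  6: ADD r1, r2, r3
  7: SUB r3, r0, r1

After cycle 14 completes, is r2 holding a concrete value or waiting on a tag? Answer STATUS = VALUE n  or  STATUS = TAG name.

  c1: issue SUB r0<-Add1  regs: r0:Add1,r1:8,r2:2,r3:8
  c2: issue ADD r1<-Add2  regs: r0:Add1,r1:Add2,r2:2,r3:8
  c3: CDB Add1=-6; issue SUB r0<-Add1  regs: r0:Add1,r1:Add2,r2:2,r3:8
  c4: issue SUB r2<-Add3  regs: r0:Add1,r1:Add2,r2:Add3,r3:8
  c5: CDB Add1=8; issue MUL r3<-Mul1  regs: r0:8,r1:Add2,r2:Add3,r3:Mul1
  c6: CDB Add2=-12; issue ADD r1<-Add1  regs: r0:8,r1:Add1,r2:Add3,r3:Mul1
  c7: issue ADD r1<-Add2  regs: r0:8,r1:Add2,r2:Add3,r3:Mul1
  c8: CDB Add1=-4; issue SUB r3<-Add1  regs: r0:8,r1:Add2,r2:Add3,r3:Add1
  c9: CDB Add3=-20  regs: r0:8,r1:Add2,r2:-20,r3:Add1
  c10: -  regs: r0:8,r1:Add2,r2:-20,r3:Add1
  c11: -  regs: r0:8,r1:Add2,r2:-20,r3:Add1
  c12: -  regs: r0:8,r1:Add2,r2:-20,r3:Add1
  c13: CDB Mul1=240  regs: r0:8,r1:Add2,r2:-20,r3:Add1
  c14: -  regs: r0:8,r1:Add2,r2:-20,r3:Add1

STATUS = VALUE -20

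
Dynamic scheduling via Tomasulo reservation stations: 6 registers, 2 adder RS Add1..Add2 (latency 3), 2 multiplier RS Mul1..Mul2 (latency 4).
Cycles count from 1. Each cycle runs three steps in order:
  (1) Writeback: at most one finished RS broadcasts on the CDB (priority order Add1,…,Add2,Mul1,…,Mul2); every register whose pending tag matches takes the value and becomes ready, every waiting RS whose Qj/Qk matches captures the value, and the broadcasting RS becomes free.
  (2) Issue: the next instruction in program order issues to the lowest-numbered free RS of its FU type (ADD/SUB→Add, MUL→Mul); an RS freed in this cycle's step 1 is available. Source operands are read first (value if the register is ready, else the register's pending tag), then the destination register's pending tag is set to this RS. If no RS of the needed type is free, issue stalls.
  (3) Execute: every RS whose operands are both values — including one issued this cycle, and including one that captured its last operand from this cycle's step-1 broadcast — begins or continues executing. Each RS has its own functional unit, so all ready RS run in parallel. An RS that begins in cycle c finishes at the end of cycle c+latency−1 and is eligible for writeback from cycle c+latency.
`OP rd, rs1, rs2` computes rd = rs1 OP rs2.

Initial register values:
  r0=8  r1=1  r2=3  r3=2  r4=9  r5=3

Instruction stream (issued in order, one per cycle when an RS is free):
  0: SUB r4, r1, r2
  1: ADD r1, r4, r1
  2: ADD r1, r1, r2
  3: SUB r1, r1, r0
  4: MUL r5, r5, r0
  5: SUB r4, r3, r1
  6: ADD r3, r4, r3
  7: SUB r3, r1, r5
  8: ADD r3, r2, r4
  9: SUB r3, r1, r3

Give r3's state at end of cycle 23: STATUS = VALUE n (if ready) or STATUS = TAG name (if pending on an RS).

  c1: issue SUB r4<-Add1  regs: r0:8,r1:1,r2:3,r3:2,r4:Add1,r5:3
  c2: issue ADD r1<-Add2  regs: r0:8,r1:Add2,r2:3,r3:2,r4:Add1,r5:3
  c3: stall  regs: r0:8,r1:Add2,r2:3,r3:2,r4:Add1,r5:3
  c4: CDB Add1=-2; issue ADD r1<-Add1  regs: r0:8,r1:Add1,r2:3,r3:2,r4:-2,r5:3
  c5: stall  regs: r0:8,r1:Add1,r2:3,r3:2,r4:-2,r5:3
  c6: stall  regs: r0:8,r1:Add1,r2:3,r3:2,r4:-2,r5:3
  c7: CDB Add2=-1; issue SUB r1<-Add2  regs: r0:8,r1:Add2,r2:3,r3:2,r4:-2,r5:3
  c8: issue MUL r5<-Mul1  regs: r0:8,r1:Add2,r2:3,r3:2,r4:-2,r5:Mul1
  c9: stall  regs: r0:8,r1:Add2,r2:3,r3:2,r4:-2,r5:Mul1
  c10: CDB Add1=2; issue SUB r4<-Add1  regs: r0:8,r1:Add2,r2:3,r3:2,r4:Add1,r5:Mul1
  c11: stall  regs: r0:8,r1:Add2,r2:3,r3:2,r4:Add1,r5:Mul1
  c12: CDB Mul1=24; stall  regs: r0:8,r1:Add2,r2:3,r3:2,r4:Add1,r5:24
  c13: CDB Add2=-6; issue ADD r3<-Add2  regs: r0:8,r1:-6,r2:3,r3:Add2,r4:Add1,r5:24
  c14: stall  regs: r0:8,r1:-6,r2:3,r3:Add2,r4:Add1,r5:24
  c15: stall  regs: r0:8,r1:-6,r2:3,r3:Add2,r4:Add1,r5:24
  c16: CDB Add1=8; issue SUB r3<-Add1  regs: r0:8,r1:-6,r2:3,r3:Add1,r4:8,r5:24
  c17: stall  regs: r0:8,r1:-6,r2:3,r3:Add1,r4:8,r5:24
  c18: stall  regs: r0:8,r1:-6,r2:3,r3:Add1,r4:8,r5:24
  c19: CDB Add1=-30; issue ADD r3<-Add1  regs: r0:8,r1:-6,r2:3,r3:Add1,r4:8,r5:24
  c20: CDB Add2=10; issue SUB r3<-Add2  regs: r0:8,r1:-6,r2:3,r3:Add2,r4:8,r5:24
  c21: -  regs: r0:8,r1:-6,r2:3,r3:Add2,r4:8,r5:24
  c22: CDB Add1=11  regs: r0:8,r1:-6,r2:3,r3:Add2,r4:8,r5:24
  c23: -  regs: r0:8,r1:-6,r2:3,r3:Add2,r4:8,r5:24

STATUS = TAG Add2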